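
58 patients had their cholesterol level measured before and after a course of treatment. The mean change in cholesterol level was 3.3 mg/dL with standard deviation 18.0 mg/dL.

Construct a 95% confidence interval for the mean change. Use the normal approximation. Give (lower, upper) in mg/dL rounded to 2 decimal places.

Paired design: SE = s_d/√n = 18.0/√58 = 2.3635.
z* = 1.960; margin of error = 1.960 × 2.3635 = 4.6325.
3.3 ± 4.6325 → (-1.33, 7.93).

(-1.33, 7.93)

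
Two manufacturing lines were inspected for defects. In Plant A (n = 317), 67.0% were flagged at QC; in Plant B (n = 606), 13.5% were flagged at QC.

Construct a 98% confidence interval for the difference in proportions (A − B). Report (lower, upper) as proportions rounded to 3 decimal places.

(0.466, 0.604)

The two standard errors are √(0.6700×0.3300/317) = 0.02641 and √(0.1350×0.8650/606) = 0.01388.
Because the samples are independent, SE_diff = √(0.02641² + 0.01388²) = 0.02984.
Using z* = 2.326 for 98%, ME = 2.326 × 0.02984 = 0.06941.
p̂₁ − p̂₂ = 0.5350; interval 0.5350 ± 0.06941 gives (0.466, 0.604).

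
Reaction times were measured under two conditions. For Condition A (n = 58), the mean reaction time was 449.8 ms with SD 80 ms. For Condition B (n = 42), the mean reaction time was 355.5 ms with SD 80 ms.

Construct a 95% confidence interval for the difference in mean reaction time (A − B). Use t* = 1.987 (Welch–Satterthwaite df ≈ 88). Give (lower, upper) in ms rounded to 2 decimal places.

SE₁ = s₁/√n₁ = 80/√58 = 10.5045; SE₂ = 80/√42 = 12.3443.
Independent samples, unequal variances: SE_diff = √(SE₁² + SE₂²) = √(110.34452025 + 152.38174249) = 16.2088.
t* = 1.987, so margin of error = 1.987 × 16.2088 = 32.2069.
Difference in means = 449.8 − 355.5 = 94.3000.
94.3000 ± 32.2069 → (62.09, 126.51).

(62.09, 126.51)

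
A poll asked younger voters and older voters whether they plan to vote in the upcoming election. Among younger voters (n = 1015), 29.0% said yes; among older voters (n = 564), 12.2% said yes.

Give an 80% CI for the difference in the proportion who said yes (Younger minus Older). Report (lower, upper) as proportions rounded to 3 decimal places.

Each SE is √(p̂(1−p̂)/n): √(0.2900·0.7100/1015) = 0.01424 and √(0.1220·0.8780/564) = 0.01378.
SE(p̂₁ − p̂₂) = √(SE₁² + SE₂²) = √(0.0002027776 + 0.0001898884) = 0.01982, since the two samples are independent.
At 80% confidence z* = 1.282; margin = 1.282 × 0.01982 = 0.02541.
The difference is 0.2900 − 0.1220 = 0.1680, so the interval is 0.1680 ± 0.02541 = (0.143, 0.193).

(0.143, 0.193)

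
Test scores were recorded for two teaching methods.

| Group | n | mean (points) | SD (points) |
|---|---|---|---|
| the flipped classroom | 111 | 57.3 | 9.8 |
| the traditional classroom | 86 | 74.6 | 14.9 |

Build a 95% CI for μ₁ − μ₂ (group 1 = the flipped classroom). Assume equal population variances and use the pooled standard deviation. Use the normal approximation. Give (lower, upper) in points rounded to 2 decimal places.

s_p = √[((n₁−1)s₁² + (n₂−1)s₂²)/(n₁+n₂−2)] = √[(110·9.8² + 85·14.9²)/195] = 12.2862.
SE = 12.2862·√(1/111 + 1/86) = 1.7650.
With z* = 1.960, margin = 1.960 × 1.7650 = 3.4594.
x̄₁ − x̄₂ = 57.3 − 74.6 = -17.3000; interval -17.3000 ± 3.4594 = (-20.76, -13.84).

(-20.76, -13.84)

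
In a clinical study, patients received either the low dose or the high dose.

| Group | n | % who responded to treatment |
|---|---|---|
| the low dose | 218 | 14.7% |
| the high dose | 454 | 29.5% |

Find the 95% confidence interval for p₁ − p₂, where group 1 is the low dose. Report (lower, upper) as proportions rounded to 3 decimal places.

(-0.211, -0.085)

SE₁ = √(p̂₁(1−p̂₁)/n₁) = √(0.1470·0.8530/218) = 0.02398; SE₂ = √(0.2950·0.7050/454) = 0.02140.
Independent samples: SE of the difference = √(SE₁² + SE₂²) = √(0.0005750404 + 0.00045796) = 0.03214.
z* for 95% confidence is 1.960, so the margin of error is 1.960 × 0.03214 = 0.06299.
Point estimate p̂₁ − p̂₂ = 0.1470 − 0.2950 = -0.1480.
-0.1480 ± 0.06299 → (-0.211, -0.085).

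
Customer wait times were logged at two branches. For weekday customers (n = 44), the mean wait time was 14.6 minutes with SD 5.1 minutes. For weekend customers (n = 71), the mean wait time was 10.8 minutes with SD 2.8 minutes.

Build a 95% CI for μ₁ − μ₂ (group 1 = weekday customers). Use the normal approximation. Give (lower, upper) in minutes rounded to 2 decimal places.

SE₁ = s₁/√n₁ = 5.1/√44 = 0.7689; SE₂ = 2.8/√71 = 0.3323.
Independent samples, unequal variances: SE_diff = √(SE₁² + SE₂²) = √(0.59120721 + 0.11042329) = 0.8376.
z* = 1.960, so margin of error = 1.960 × 0.8376 = 1.6417.
Difference in means = 14.6 − 10.8 = 3.8000.
3.8000 ± 1.6417 → (2.16, 5.44).

(2.16, 5.44)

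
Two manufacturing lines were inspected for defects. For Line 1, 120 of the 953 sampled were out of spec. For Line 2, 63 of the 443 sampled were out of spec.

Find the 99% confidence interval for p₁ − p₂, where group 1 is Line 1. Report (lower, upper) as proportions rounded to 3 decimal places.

Sample proportions: 120/953 = 0.1259, 63/443 = 0.1422.
Each SE is √(p̂(1−p̂)/n): √(0.1259·0.8741/953) = 0.01075 and √(0.1422·0.8578/443) = 0.01659.
SE(p̂₁ − p̂₂) = √(SE₁² + SE₂²) = √(0.0001155625 + 0.0002752281) = 0.01977, since the two samples are independent.
At 99% confidence z* = 2.576; margin = 2.576 × 0.01977 = 0.05093.
The difference is 0.1259 − 0.1422 = -0.0163, so the interval is -0.0163 ± 0.05093 = (-0.067, 0.035).

(-0.067, 0.035)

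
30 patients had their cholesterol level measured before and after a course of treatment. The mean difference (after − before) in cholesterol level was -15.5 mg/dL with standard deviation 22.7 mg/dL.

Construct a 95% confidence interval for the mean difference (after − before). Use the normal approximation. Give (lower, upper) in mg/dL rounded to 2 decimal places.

This is a matched-pairs design, so SE = s_d/√n = 22.7/√30 = 4.1444.
Margin = 1.960 × 4.1444 = 8.1230; the interval is -15.5 ± 8.1230 = (-23.62, -7.38).

(-23.62, -7.38)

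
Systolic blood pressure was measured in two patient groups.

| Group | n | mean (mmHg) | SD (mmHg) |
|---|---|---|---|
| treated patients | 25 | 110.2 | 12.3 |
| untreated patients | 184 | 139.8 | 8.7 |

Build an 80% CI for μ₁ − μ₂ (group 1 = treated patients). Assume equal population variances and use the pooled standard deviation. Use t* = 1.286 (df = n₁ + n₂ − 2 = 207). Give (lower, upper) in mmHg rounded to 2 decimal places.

s_p = √[((n₁−1)s₁² + (n₂−1)s₂²)/(n₁+n₂−2)] = √[(24·12.3² + 183·8.7²)/207] = 9.1900.
SE = 9.1900·√(1/25 + 1/184) = 1.9589.
With t* = 1.286, margin = 1.286 × 1.9589 = 2.5191.
x̄₁ − x̄₂ = 110.2 − 139.8 = -29.6000; interval -29.6000 ± 2.5191 = (-32.12, -27.08).

(-32.12, -27.08)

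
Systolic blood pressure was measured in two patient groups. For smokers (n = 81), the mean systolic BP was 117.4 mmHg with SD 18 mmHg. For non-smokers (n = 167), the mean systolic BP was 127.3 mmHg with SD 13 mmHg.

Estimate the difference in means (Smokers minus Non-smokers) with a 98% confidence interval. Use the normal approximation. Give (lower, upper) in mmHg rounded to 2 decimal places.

Per-group SEs: s₁/√n₁ = 18/√81 = 2.0000, s₂/√n₂ = 13/√167 = 1.0060.
Unpooled SE of the difference: √(4.0 + 1.012036) = 2.2388.
Margin of error = z* · SE = 2.326 × 2.2388 = 5.2074.
x̄₁ − x̄₂ = 117.4 − 127.3 = -9.9000.
CI: -9.9000 ± 5.2074 = (-15.11, -4.69).

(-15.11, -4.69)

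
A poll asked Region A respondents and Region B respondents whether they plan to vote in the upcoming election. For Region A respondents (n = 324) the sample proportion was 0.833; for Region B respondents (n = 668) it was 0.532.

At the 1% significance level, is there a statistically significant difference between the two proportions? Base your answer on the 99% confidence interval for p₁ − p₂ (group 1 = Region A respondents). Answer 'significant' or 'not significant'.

significant

Each SE is √(p̂(1−p̂)/n): √(0.8330·0.1670/324) = 0.02072 and √(0.5320·0.4680/668) = 0.01931.
SE(p̂₁ − p̂₂) = √(SE₁² + SE₂²) = √(0.0004293184 + 0.0003728761) = 0.02832, since the two samples are independent.
At 99% confidence z* = 2.576; margin = 2.576 × 0.02832 = 0.07295.
The difference is 0.8330 − 0.5320 = 0.3010, so the interval is 0.3010 ± 0.07295 = (0.22805, 0.37395).
The interval (0.22805, 0.37395) does not contain 0, so the difference is significant.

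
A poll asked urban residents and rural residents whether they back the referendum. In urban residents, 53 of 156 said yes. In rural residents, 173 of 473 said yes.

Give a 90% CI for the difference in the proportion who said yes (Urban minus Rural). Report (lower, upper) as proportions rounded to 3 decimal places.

Sample proportions: 53/156 = 0.3397, 173/473 = 0.3658.
Each SE is √(p̂(1−p̂)/n): √(0.3397·0.6603/156) = 0.03792 and √(0.3658·0.6342/473) = 0.02215.
SE(p̂₁ − p̂₂) = √(SE₁² + SE₂²) = √(0.0014379264 + 0.0004906225) = 0.04392, since the two samples are independent.
At 90% confidence z* = 1.645; margin = 1.645 × 0.04392 = 0.07225.
The difference is 0.3397 − 0.3658 = -0.0261, so the interval is -0.0261 ± 0.07225 = (-0.098, 0.046).

(-0.098, 0.046)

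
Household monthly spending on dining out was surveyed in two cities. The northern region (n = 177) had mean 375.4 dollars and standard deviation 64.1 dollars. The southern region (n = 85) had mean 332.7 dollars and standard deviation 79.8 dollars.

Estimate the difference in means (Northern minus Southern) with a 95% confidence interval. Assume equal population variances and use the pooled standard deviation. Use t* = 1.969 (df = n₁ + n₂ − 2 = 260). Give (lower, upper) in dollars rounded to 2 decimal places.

s_p = √[((n₁−1)s₁² + (n₂−1)s₂²)/(n₁+n₂−2)] = √[(176·64.1² + 84·79.8²)/260] = 69.5609.
SE = 69.5609·√(1/177 + 1/85) = 9.1795.
With t* = 1.969, margin = 1.969 × 9.1795 = 18.0744.
x̄₁ − x̄₂ = 375.4 − 332.7 = 42.7000; interval 42.7000 ± 18.0744 = (24.63, 60.77).

(24.63, 60.77)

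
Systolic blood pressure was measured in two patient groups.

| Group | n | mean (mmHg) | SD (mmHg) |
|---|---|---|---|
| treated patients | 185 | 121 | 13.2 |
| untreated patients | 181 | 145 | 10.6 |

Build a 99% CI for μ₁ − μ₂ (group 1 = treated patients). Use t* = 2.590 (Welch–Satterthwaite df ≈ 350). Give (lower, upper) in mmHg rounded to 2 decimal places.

(-27.24, -20.76)

SE₁ = s₁/√n₁ = 13.2/√185 = 0.9705; SE₂ = 10.6/√181 = 0.7879.
Independent samples, unequal variances: SE_diff = √(SE₁² + SE₂²) = √(0.94187025 + 0.62078641) = 1.2501.
t* = 2.590, so margin of error = 2.590 × 1.2501 = 3.2378.
Difference in means = 121 − 145 = -24.0000.
-24.0000 ± 3.2378 → (-27.24, -20.76).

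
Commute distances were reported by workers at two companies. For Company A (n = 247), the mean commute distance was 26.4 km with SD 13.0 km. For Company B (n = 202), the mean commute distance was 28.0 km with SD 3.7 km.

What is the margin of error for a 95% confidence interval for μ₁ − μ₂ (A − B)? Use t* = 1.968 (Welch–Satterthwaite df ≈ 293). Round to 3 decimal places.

SE₁ = s₁/√n₁ = 13.0/√247 = 0.8272; SE₂ = 3.7/√202 = 0.2603.
Independent samples, unequal variances: SE_diff = √(SE₁² + SE₂²) = √(0.68425984 + 0.06775609) = 0.8672.
t* = 1.968, so margin of error = 1.968 × 0.8672 = 1.7066.

1.707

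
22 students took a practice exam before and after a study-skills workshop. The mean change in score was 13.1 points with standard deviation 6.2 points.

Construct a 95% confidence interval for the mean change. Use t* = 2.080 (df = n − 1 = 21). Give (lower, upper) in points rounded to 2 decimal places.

(10.35, 15.85)

This is a matched-pairs design, so SE = s_d/√n = 6.2/√22 = 1.3218.
Margin = 2.080 × 1.3218 = 2.7493; the interval is 13.1 ± 2.7493 = (10.35, 15.85).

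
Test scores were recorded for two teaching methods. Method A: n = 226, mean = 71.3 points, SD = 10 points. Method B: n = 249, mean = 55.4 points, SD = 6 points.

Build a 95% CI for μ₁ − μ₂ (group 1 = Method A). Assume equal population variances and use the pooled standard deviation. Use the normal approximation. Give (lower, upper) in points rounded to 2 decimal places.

s_p = √[((n₁−1)s₁² + (n₂−1)s₂²)/(n₁+n₂−2)] = √[(225·10² + 248·6²)/473] = 8.1513.
SE = 8.1513·√(1/226 + 1/249) = 0.7489.
With z* = 1.960, margin = 1.960 × 0.7489 = 1.4678.
x̄₁ − x̄₂ = 71.3 − 55.4 = 15.9000; interval 15.9000 ± 1.4678 = (14.43, 17.37).

(14.43, 17.37)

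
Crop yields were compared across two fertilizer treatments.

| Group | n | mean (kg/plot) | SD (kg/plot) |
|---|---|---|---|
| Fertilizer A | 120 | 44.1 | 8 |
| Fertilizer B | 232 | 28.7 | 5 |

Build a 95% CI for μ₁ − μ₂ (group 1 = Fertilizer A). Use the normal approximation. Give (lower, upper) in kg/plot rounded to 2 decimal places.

Per-group SEs: s₁/√n₁ = 8/√120 = 0.7303, s₂/√n₂ = 5/√232 = 0.3283.
Unpooled SE of the difference: √(0.53333809 + 0.10778089) = 0.8007.
Margin of error = z* · SE = 1.960 × 0.8007 = 1.5694.
x̄₁ − x̄₂ = 44.1 − 28.7 = 15.4000.
CI: 15.4000 ± 1.5694 = (13.83, 16.97).

(13.83, 16.97)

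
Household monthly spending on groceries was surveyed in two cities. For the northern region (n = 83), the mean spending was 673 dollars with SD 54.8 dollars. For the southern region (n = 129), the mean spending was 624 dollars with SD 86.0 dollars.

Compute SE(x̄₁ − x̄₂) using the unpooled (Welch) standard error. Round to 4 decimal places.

9.6703

Standard errors of each mean: 54.8/√83 = 6.0151 and 86.0/√129 = 7.5719.
SE(x̄₁ − x̄₂) = √(6.0151² + 7.5719²) = 9.6703 for independent samples with unequal variances.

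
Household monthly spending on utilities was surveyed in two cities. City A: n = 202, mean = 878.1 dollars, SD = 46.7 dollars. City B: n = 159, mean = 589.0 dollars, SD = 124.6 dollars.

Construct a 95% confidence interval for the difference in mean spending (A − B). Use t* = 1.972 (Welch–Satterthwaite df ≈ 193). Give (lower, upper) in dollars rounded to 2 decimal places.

(268.56, 309.64)

Standard errors of each mean: 46.7/√202 = 3.2858 and 124.6/√159 = 9.8814.
SE(x̄₁ − x̄₂) = √(3.2858² + 9.8814²) = 10.4134 for independent samples with unequal variances.
With t* = 1.972, the margin is 1.972 × 10.4134 = 20.5352.
x̄₁ − x̄₂ = 878.1 − 589.0 = 289.1000; the interval is 289.1000 ± 20.5352 = (268.56, 309.64).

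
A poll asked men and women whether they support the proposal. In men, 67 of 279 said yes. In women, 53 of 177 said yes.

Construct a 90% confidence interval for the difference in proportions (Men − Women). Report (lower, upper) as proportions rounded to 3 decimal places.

Sample proportions: 67/279 = 0.2401, 53/177 = 0.2994.
Each SE is √(p̂(1−p̂)/n): √(0.2401·0.7599/279) = 0.02557 and √(0.2994·0.7006/177) = 0.03443.
SE(p̂₁ − p̂₂) = √(SE₁² + SE₂²) = √(0.0006538249 + 0.0011854249) = 0.04289, since the two samples are independent.
At 90% confidence z* = 1.645; margin = 1.645 × 0.04289 = 0.07055.
The difference is 0.2401 − 0.2994 = -0.0593, so the interval is -0.0593 ± 0.07055 = (-0.130, 0.011).

(-0.130, 0.011)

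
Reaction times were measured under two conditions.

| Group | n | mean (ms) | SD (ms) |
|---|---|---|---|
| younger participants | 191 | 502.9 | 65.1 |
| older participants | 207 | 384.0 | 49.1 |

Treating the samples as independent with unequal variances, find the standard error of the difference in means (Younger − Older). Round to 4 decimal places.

Standard errors of each mean: 65.1/√191 = 4.7105 and 49.1/√207 = 3.4127.
SE(x̄₁ − x̄₂) = √(4.7105² + 3.4127²) = 5.8168 for independent samples with unequal variances.

5.8168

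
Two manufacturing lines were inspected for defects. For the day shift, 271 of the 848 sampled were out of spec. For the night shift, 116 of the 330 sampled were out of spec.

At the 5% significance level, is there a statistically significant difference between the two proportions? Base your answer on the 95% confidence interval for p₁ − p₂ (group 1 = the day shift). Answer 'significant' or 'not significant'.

not significant

p̂₁ = 271/848 = 0.3196 and p̂₂ = 116/330 = 0.3515.
SE₁ = √(p̂₁(1−p̂₁)/n₁) = √(0.3196·0.6804/848) = 0.01601; SE₂ = √(0.3515·0.6485/330) = 0.02628.
Independent samples: SE of the difference = √(SE₁² + SE₂²) = √(0.0002563201 + 0.0006906384) = 0.03077.
z* for 95% confidence is 1.960, so the margin of error is 1.960 × 0.03077 = 0.06031.
Point estimate p̂₁ − p̂₂ = 0.3196 − 0.3515 = -0.0319.
-0.0319 ± 0.06031 → (-0.09221, 0.02841).
The interval (-0.09221, 0.02841) contains 0, so the difference is not significant.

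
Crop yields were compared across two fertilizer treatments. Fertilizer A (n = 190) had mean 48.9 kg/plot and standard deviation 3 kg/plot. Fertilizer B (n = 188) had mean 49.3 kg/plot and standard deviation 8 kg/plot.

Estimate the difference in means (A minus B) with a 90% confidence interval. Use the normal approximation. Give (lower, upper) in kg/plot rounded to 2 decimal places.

Standard errors of each mean: 3/√190 = 0.2176 and 8/√188 = 0.5835.
SE(x̄₁ − x̄₂) = √(0.2176² + 0.5835²) = 0.6228 for independent samples with unequal variances.
With z* = 1.645, the margin is 1.645 × 0.6228 = 1.0245.
x̄₁ − x̄₂ = 48.9 − 49.3 = -0.4000; the interval is -0.4000 ± 1.0245 = (-1.42, 0.62).

(-1.42, 0.62)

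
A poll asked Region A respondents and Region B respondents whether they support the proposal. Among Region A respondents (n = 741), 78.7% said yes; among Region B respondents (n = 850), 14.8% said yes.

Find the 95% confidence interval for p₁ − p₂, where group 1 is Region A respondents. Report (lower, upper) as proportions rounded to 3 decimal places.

(0.601, 0.677)

SE₁ = √(p̂₁(1−p̂₁)/n₁) = √(0.7870·0.2130/741) = 0.01504; SE₂ = √(0.1480·0.8520/850) = 0.01218.
Independent samples: SE of the difference = √(SE₁² + SE₂²) = √(0.0002262016 + 0.0001483524) = 0.01935.
z* for 95% confidence is 1.960, so the margin of error is 1.960 × 0.01935 = 0.03793.
Point estimate p̂₁ − p̂₂ = 0.7870 − 0.1480 = 0.6390.
0.6390 ± 0.03793 → (0.601, 0.677).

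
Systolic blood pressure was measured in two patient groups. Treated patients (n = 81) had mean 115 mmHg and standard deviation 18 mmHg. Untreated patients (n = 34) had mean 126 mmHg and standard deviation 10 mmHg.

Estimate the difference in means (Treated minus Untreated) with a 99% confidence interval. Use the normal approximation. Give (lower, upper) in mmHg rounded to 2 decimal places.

(-17.79, -4.21)

Per-group SEs: s₁/√n₁ = 18/√81 = 2.0000, s₂/√n₂ = 10/√34 = 1.7150.
Unpooled SE of the difference: √(4.0 + 2.941225) = 2.6346.
Margin of error = z* · SE = 2.576 × 2.6346 = 6.7867.
x̄₁ − x̄₂ = 115 − 126 = -11.0000.
CI: -11.0000 ± 6.7867 = (-17.79, -4.21).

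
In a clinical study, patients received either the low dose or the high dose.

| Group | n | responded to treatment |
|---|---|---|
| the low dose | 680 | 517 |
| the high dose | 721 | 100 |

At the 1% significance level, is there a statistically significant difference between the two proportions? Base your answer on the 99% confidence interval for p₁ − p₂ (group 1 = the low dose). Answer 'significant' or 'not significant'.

First, p̂₁ = 517/680 = 0.7603; p̂₂ = 100/721 = 0.1387.
The two standard errors are √(0.7603×0.2397/680) = 0.01637 and √(0.1387×0.8613/721) = 0.01287.
Because the samples are independent, SE_diff = √(0.01637² + 0.01287²) = 0.02082.
Using z* = 2.576 for 99%, ME = 2.576 × 0.02082 = 0.05363.
p̂₁ − p̂₂ = 0.6216; interval 0.6216 ± 0.05363 gives (0.56797, 0.67523).
The interval (0.56797, 0.67523) does not contain 0, so the difference is significant.

significant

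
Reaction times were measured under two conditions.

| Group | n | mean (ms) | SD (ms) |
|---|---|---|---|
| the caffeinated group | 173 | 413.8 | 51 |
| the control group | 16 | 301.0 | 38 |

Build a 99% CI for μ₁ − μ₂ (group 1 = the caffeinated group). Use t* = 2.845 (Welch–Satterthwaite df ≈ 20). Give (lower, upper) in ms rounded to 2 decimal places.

(83.61, 141.99)

Standard errors of each mean: 51/√173 = 3.8775 and 38/√16 = 9.5000.
SE(x̄₁ − x̄₂) = √(3.8775² + 9.5000²) = 10.2608 for independent samples with unequal variances.
With t* = 2.845, the margin is 2.845 × 10.2608 = 29.1920.
x̄₁ − x̄₂ = 413.8 − 301.0 = 112.8000; the interval is 112.8000 ± 29.1920 = (83.61, 141.99).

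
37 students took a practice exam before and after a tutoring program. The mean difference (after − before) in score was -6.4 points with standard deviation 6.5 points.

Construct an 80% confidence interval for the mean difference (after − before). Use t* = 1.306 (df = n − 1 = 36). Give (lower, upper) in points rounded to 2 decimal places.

(-7.80, -5.00)

This is a matched-pairs design, so SE = s_d/√n = 6.5/√37 = 1.0686.
Margin = 1.306 × 1.0686 = 1.3956; the interval is -6.4 ± 1.3956 = (-7.80, -5.00).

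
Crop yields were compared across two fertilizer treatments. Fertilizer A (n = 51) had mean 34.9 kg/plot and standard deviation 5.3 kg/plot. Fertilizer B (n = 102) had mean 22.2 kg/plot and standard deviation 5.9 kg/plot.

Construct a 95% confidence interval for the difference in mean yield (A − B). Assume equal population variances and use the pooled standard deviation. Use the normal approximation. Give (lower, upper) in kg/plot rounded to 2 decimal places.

Pooled variance s_p² = [50·5.3² + 101·5.9²] / (51+102−2) = 32.5848, so s_p = 5.7083.
SE_diff = s_p·√(1/n₁ + 1/n₂) = 5.7083·√(1/51 + 1/102) = 0.9790.
z* = 1.960; margin = 1.960 × 0.9790 = 1.9188.
Difference = 34.9 − 22.2 = 12.7000.
12.7000 ± 1.9188 → (10.78, 14.62).

(10.78, 14.62)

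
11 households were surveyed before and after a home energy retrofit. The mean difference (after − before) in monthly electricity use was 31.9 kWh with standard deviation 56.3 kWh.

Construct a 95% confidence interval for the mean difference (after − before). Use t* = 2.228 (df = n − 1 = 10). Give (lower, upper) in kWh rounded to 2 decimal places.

Paired design: SE = s_d/√n = 56.3/√11 = 16.9751.
t* = 2.228; margin of error = 2.228 × 16.9751 = 37.8205.
31.9 ± 37.8205 → (-5.92, 69.72).

(-5.92, 69.72)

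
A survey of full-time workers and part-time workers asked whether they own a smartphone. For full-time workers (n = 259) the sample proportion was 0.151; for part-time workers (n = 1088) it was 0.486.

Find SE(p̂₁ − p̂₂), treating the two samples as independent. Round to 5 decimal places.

0.02692

SE₁ = √(p̂₁(1−p̂₁)/n₁) = √(0.1510·0.8490/259) = 0.02225; SE₂ = √(0.4860·0.5140/1088) = 0.01515.
Independent samples: SE of the difference = √(SE₁² + SE₂²) = √(0.0004950625 + 0.0002295225) = 0.02692.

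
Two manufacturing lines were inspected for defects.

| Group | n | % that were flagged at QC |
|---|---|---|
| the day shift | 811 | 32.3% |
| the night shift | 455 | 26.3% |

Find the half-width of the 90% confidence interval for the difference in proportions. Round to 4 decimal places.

0.0434

The two standard errors are √(0.3230×0.6770/811) = 0.01642 and √(0.2630×0.7370/455) = 0.02064.
Because the samples are independent, SE_diff = √(0.01642² + 0.02064²) = 0.02637.
Using z* = 1.645 for 90%, ME = 1.645 × 0.02637 = 0.04338.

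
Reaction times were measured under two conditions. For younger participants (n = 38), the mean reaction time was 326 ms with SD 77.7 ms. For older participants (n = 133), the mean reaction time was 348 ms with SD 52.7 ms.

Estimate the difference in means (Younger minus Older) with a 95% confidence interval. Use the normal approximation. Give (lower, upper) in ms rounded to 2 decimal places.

Standard errors of each mean: 77.7/√38 = 12.6046 and 52.7/√133 = 4.5697.
SE(x̄₁ − x̄₂) = √(12.6046² + 4.5697²) = 13.4074 for independent samples with unequal variances.
With z* = 1.960, the margin is 1.960 × 13.4074 = 26.2785.
x̄₁ − x̄₂ = 326 − 348 = -22.0000; the interval is -22.0000 ± 26.2785 = (-48.28, 4.28).

(-48.28, 4.28)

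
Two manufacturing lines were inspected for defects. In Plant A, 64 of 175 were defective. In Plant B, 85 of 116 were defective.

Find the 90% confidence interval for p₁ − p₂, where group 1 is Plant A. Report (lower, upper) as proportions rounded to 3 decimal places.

(-0.457, -0.277)

Sample proportions: 64/175 = 0.3657, 85/116 = 0.7328.
Each SE is √(p̂(1−p̂)/n): √(0.3657·0.6343/175) = 0.03641 and √(0.7328·0.2672/116) = 0.04108.
SE(p̂₁ − p̂₂) = √(SE₁² + SE₂²) = √(0.0013256881 + 0.0016875664) = 0.05489, since the two samples are independent.
At 90% confidence z* = 1.645; margin = 1.645 × 0.05489 = 0.09029.
The difference is 0.3657 − 0.7328 = -0.3671, so the interval is -0.3671 ± 0.09029 = (-0.457, -0.277).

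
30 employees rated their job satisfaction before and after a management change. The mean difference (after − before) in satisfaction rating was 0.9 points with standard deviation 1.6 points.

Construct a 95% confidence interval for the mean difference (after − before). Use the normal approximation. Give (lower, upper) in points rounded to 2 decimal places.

(0.33, 1.47)

This is a matched-pairs design, so SE = s_d/√n = 1.6/√30 = 0.2921.
Margin = 1.960 × 0.2921 = 0.5725; the interval is 0.9 ± 0.5725 = (0.33, 1.47).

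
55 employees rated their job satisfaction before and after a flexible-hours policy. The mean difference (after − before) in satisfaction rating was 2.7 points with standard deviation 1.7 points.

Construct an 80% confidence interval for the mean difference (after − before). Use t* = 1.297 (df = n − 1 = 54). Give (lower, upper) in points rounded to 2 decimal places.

This is a matched-pairs design, so SE = s_d/√n = 1.7/√55 = 0.2292.
Margin = 1.297 × 0.2292 = 0.2973; the interval is 2.7 ± 0.2973 = (2.40, 3.00).

(2.40, 3.00)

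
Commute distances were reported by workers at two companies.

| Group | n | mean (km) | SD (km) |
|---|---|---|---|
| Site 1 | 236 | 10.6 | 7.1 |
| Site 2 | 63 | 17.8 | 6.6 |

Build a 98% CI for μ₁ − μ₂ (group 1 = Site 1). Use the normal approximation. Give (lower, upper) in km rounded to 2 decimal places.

SE₁ = s₁/√n₁ = 7.1/√236 = 0.4622; SE₂ = 6.6/√63 = 0.8315.
Independent samples, unequal variances: SE_diff = √(SE₁² + SE₂²) = √(0.21362884 + 0.69139225) = 0.9513.
z* = 2.326, so margin of error = 2.326 × 0.9513 = 2.2127.
Difference in means = 10.6 − 17.8 = -7.2000.
-7.2000 ± 2.2127 → (-9.41, -4.99).

(-9.41, -4.99)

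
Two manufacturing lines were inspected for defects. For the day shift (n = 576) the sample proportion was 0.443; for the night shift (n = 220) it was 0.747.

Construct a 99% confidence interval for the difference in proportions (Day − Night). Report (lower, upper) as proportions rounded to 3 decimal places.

(-0.396, -0.212)

The two standard errors are √(0.4430×0.5570/576) = 0.02070 and √(0.7470×0.2530/220) = 0.02931.
Because the samples are independent, SE_diff = √(0.02070² + 0.02931²) = 0.03588.
Using z* = 2.576 for 99%, ME = 2.576 × 0.03588 = 0.09243.
p̂₁ − p̂₂ = -0.3040; interval -0.3040 ± 0.09243 gives (-0.396, -0.212).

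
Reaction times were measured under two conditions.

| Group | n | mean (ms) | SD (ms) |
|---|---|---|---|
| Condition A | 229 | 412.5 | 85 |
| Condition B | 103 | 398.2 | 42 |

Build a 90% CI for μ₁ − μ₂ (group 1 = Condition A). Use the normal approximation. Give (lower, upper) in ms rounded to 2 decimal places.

(2.82, 25.78)

SE₁ = s₁/√n₁ = 85/√229 = 5.6170; SE₂ = 42/√103 = 4.1384.
Independent samples, unequal variances: SE_diff = √(SE₁² + SE₂²) = √(31.550689 + 17.12635456) = 6.9769.
z* = 1.645, so margin of error = 1.645 × 6.9769 = 11.4770.
Difference in means = 412.5 − 398.2 = 14.3000.
14.3000 ± 11.4770 → (2.82, 25.78).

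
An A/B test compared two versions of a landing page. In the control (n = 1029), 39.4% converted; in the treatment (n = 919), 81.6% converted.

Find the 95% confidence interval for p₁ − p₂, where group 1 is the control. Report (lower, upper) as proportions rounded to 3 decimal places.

(-0.461, -0.383)

SE₁ = √(p̂₁(1−p̂₁)/n₁) = √(0.3940·0.6060/1029) = 0.01523; SE₂ = √(0.8160·0.1840/919) = 0.01278.
Independent samples: SE of the difference = √(SE₁² + SE₂²) = √(0.0002319529 + 0.0001633284) = 0.01988.
z* for 95% confidence is 1.960, so the margin of error is 1.960 × 0.01988 = 0.03896.
Point estimate p̂₁ − p̂₂ = 0.3940 − 0.8160 = -0.4220.
-0.4220 ± 0.03896 → (-0.461, -0.383).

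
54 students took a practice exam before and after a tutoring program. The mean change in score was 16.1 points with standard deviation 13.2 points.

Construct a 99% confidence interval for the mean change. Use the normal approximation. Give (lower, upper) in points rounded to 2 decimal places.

(11.47, 20.73)

This is a matched-pairs design, so SE = s_d/√n = 13.2/√54 = 1.7963.
Margin = 2.576 × 1.7963 = 4.6273; the interval is 16.1 ± 4.6273 = (11.47, 20.73).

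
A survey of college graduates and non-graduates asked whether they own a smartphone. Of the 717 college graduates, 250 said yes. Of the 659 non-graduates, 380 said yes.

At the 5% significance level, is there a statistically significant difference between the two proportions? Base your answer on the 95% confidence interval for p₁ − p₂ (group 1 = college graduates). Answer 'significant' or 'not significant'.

Sample proportions: 250/717 = 0.3487, 380/659 = 0.5766.
Each SE is √(p̂(1−p̂)/n): √(0.3487·0.6513/717) = 0.01780 and √(0.5766·0.4234/659) = 0.01925.
SE(p̂₁ − p̂₂) = √(SE₁² + SE₂²) = √(0.00031684 + 0.0003705625) = 0.02622, since the two samples are independent.
At 95% confidence z* = 1.960; margin = 1.960 × 0.02622 = 0.05139.
The difference is 0.3487 − 0.5766 = -0.2279, so the interval is -0.2279 ± 0.05139 = (-0.27929, -0.17651).
The interval (-0.27929, -0.17651) does not contain 0, so the difference is significant.

significant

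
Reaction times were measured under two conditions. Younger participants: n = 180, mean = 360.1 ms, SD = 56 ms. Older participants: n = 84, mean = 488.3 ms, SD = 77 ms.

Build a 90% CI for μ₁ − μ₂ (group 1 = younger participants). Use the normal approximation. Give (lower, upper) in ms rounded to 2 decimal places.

Per-group SEs: s₁/√n₁ = 56/√180 = 4.1740, s₂/√n₂ = 77/√84 = 8.4014.
Unpooled SE of the difference: √(17.422276 + 70.58352196) = 9.3811.
Margin of error = z* · SE = 1.645 × 9.3811 = 15.4319.
x̄₁ − x̄₂ = 360.1 − 488.3 = -128.2000.
CI: -128.2000 ± 15.4319 = (-143.63, -112.77).

(-143.63, -112.77)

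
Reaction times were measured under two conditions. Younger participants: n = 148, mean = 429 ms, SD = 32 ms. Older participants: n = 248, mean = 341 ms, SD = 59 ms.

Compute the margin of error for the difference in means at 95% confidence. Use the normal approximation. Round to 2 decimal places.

Per-group SEs: s₁/√n₁ = 32/√148 = 2.6304, s₂/√n₂ = 59/√248 = 3.7465.
Unpooled SE of the difference: √(6.91900416 + 14.03626225) = 4.5777.
Margin of error = z* · SE = 1.960 × 4.5777 = 8.9723.

8.97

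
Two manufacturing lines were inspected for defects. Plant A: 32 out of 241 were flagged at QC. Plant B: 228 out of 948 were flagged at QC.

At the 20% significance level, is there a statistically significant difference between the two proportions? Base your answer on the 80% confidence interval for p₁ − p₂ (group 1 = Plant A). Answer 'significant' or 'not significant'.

significant

p̂₁ = 32/241 = 0.1328 and p̂₂ = 228/948 = 0.2405.
SE₁ = √(p̂₁(1−p̂₁)/n₁) = √(0.1328·0.8672/241) = 0.02186; SE₂ = √(0.2405·0.7595/948) = 0.01388.
Independent samples: SE of the difference = √(SE₁² + SE₂²) = √(0.0004778596 + 0.0001926544) = 0.02589.
z* for 80% confidence is 1.282, so the margin of error is 1.282 × 0.02589 = 0.03319.
Point estimate p̂₁ − p̂₂ = 0.1328 − 0.2405 = -0.1077.
-0.1077 ± 0.03319 → (-0.14089, -0.07451).
The interval (-0.14089, -0.07451) does not contain 0, so the difference is significant.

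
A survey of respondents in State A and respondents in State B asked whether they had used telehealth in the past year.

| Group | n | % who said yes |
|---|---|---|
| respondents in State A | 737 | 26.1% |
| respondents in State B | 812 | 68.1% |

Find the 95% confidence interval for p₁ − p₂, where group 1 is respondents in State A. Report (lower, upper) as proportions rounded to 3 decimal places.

SE₁ = √(p̂₁(1−p̂₁)/n₁) = √(0.2610·0.7390/737) = 0.01618; SE₂ = √(0.6810·0.3190/812) = 0.01636.
Independent samples: SE of the difference = √(SE₁² + SE₂²) = √(0.0002617924 + 0.0002676496) = 0.02301.
z* for 95% confidence is 1.960, so the margin of error is 1.960 × 0.02301 = 0.04510.
Point estimate p̂₁ − p̂₂ = 0.2610 − 0.6810 = -0.4200.
-0.4200 ± 0.04510 → (-0.465, -0.375).

(-0.465, -0.375)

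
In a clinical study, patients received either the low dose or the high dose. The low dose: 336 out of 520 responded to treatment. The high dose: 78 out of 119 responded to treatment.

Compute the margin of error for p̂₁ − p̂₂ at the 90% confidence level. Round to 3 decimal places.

0.080

Sample proportions: 336/520 = 0.6462, 78/119 = 0.6555.
Each SE is √(p̂(1−p̂)/n): √(0.6462·0.3538/520) = 0.02097 and √(0.6555·0.3445/119) = 0.04356.
SE(p̂₁ − p̂₂) = √(SE₁² + SE₂²) = √(0.0004397409 + 0.0018974736) = 0.04834, since the two samples are independent.
At 90% confidence z* = 1.645; margin = 1.645 × 0.04834 = 0.07952.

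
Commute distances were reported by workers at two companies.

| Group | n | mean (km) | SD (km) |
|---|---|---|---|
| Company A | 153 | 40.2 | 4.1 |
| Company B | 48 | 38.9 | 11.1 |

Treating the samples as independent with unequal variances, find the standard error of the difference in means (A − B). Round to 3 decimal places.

SE₁ = s₁/√n₁ = 4.1/√153 = 0.3315; SE₂ = 11.1/√48 = 1.6021.
Independent samples, unequal variances: SE_diff = √(SE₁² + SE₂²) = √(0.10989225 + 2.56672441) = 1.6360.

1.636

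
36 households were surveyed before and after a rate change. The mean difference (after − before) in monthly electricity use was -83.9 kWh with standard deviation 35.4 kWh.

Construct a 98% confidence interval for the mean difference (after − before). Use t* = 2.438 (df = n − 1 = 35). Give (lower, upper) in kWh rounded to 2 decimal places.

This is a matched-pairs design, so SE = s_d/√n = 35.4/√36 = 5.9000.
Margin = 2.438 × 5.9000 = 14.3842; the interval is -83.9 ± 14.3842 = (-98.28, -69.52).

(-98.28, -69.52)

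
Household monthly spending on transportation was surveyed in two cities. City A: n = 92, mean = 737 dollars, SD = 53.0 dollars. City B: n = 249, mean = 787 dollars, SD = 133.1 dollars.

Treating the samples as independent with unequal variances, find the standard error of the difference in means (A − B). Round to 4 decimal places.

SE₁ = s₁/√n₁ = 53.0/√92 = 5.5256; SE₂ = 133.1/√249 = 8.4349.
Independent samples, unequal variances: SE_diff = √(SE₁² + SE₂²) = √(30.53225536 + 71.14753801) = 10.0836.

10.0836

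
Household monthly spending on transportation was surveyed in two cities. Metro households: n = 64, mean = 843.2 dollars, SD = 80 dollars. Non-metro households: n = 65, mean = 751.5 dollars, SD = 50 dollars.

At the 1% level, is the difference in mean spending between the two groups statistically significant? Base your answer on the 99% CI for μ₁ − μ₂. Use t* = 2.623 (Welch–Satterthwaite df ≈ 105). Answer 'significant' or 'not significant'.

Per-group SEs: s₁/√n₁ = 80/√64 = 10.0000, s₂/√n₂ = 50/√65 = 6.2017.
Unpooled SE of the difference: √(100.0 + 38.46108289) = 11.7669.
Margin of error = t* · SE = 2.623 × 11.7669 = 30.8646.
x̄₁ − x̄₂ = 843.2 − 751.5 = 91.7000.
CI: 91.7000 ± 30.8646 = (60.8354, 122.5646).
The interval (60.8354, 122.5646) does not contain 0, so the difference is significant.

significant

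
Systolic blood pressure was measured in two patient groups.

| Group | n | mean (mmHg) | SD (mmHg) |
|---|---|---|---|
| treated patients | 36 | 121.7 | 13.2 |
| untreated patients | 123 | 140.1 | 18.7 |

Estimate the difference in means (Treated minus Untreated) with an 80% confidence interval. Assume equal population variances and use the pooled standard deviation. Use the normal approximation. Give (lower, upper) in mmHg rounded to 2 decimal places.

(-22.68, -14.12)

s_p = √[((n₁−1)s₁² + (n₂−1)s₂²)/(n₁+n₂−2)] = √[(35·13.2² + 122·18.7²)/157] = 17.6232.
SE = 17.6232·√(1/36 + 1/123) = 3.3395.
With z* = 1.282, margin = 1.282 × 3.3395 = 4.2812.
x̄₁ − x̄₂ = 121.7 − 140.1 = -18.4000; interval -18.4000 ± 4.2812 = (-22.68, -14.12).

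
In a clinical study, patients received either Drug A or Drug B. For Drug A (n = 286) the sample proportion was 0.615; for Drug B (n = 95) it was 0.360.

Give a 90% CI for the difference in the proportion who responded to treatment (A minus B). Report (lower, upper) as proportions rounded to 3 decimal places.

Each SE is √(p̂(1−p̂)/n): √(0.6150·0.3850/286) = 0.02877 and √(0.3600·0.6400/95) = 0.04925.
SE(p̂₁ − p̂₂) = √(SE₁² + SE₂²) = √(0.0008277129 + 0.0024255625) = 0.05704, since the two samples are independent.
At 90% confidence z* = 1.645; margin = 1.645 × 0.05704 = 0.09383.
The difference is 0.6150 − 0.3600 = 0.2550, so the interval is 0.2550 ± 0.09383 = (0.161, 0.349).

(0.161, 0.349)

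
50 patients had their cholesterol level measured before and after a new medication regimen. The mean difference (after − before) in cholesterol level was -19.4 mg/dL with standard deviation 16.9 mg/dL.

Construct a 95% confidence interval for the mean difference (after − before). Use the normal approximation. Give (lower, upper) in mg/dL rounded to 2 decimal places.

(-24.08, -14.72)

This is a matched-pairs design, so SE = s_d/√n = 16.9/√50 = 2.3900.
Margin = 1.960 × 2.3900 = 4.6844; the interval is -19.4 ± 4.6844 = (-24.08, -14.72).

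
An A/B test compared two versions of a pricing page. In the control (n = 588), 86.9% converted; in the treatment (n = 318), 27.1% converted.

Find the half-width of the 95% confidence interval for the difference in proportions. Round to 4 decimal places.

0.0559

SE₁ = √(p̂₁(1−p̂₁)/n₁) = √(0.8690·0.1310/588) = 0.01391; SE₂ = √(0.2710·0.7290/318) = 0.02492.
Independent samples: SE of the difference = √(SE₁² + SE₂²) = √(0.0001934881 + 0.0006210064) = 0.02854.
z* for 95% confidence is 1.960, so the margin of error is 1.960 × 0.02854 = 0.05594.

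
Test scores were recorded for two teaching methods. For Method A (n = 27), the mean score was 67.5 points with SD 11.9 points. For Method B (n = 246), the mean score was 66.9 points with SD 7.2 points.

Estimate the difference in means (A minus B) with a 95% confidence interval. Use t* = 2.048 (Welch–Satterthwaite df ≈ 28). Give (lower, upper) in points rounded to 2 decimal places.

SE₁ = s₁/√n₁ = 11.9/√27 = 2.2902; SE₂ = 7.2/√246 = 0.4591.
Independent samples, unequal variances: SE_diff = √(SE₁² + SE₂²) = √(5.24501604 + 0.21077281) = 2.3358.
t* = 2.048, so margin of error = 2.048 × 2.3358 = 4.7837.
Difference in means = 67.5 − 66.9 = 0.6000.
0.6000 ± 4.7837 → (-4.18, 5.38).

(-4.18, 5.38)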